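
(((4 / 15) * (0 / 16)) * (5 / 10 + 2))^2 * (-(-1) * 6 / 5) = 0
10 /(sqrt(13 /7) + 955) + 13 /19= 42132128 /60649539 -5 * sqrt(91) /3192081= 0.69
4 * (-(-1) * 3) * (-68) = -816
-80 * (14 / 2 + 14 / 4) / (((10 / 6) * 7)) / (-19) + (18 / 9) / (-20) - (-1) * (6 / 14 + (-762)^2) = 772261997 / 1330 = 580648.12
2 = 2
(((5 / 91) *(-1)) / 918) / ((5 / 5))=-5 / 83538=-0.00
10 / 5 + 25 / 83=191 / 83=2.30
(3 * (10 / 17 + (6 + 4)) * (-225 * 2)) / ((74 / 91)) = -11056500 / 629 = -17577.90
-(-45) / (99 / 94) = 470 / 11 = 42.73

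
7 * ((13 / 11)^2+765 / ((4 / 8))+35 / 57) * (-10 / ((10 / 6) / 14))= -2070990488 / 2299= -900822.31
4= 4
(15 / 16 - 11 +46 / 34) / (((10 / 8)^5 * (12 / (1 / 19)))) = -37904 / 3028125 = -0.01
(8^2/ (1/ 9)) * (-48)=-27648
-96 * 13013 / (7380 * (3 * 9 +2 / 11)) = -6.23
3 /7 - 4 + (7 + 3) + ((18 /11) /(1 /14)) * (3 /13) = 11727 /1001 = 11.72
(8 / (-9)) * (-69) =184 / 3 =61.33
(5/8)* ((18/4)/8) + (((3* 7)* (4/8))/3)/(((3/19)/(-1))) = -8377/384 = -21.82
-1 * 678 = -678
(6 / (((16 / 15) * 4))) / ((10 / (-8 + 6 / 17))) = -585 / 544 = -1.08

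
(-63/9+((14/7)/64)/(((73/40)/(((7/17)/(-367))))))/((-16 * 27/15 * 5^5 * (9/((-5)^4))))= 12752551/2361037248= 0.01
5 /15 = 1 /3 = 0.33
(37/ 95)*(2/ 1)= 74/ 95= 0.78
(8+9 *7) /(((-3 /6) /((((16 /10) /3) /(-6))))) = 568 /45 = 12.62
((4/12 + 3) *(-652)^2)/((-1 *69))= -4251040/207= -20536.43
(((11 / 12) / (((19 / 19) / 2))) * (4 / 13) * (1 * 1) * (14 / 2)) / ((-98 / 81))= -3.26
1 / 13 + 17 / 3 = 224 / 39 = 5.74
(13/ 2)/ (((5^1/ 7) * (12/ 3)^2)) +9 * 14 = 20251/ 160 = 126.57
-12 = -12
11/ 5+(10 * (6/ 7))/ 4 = 152/ 35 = 4.34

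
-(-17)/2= 8.50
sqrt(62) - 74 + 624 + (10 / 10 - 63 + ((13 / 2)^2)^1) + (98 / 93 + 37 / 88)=sqrt(62) + 4351631 / 8184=539.60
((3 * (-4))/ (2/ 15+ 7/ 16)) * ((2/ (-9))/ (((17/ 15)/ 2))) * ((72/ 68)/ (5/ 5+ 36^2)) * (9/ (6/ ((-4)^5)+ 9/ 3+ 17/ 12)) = 191102976/ 13916424791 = 0.01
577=577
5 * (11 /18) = 55 /18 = 3.06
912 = 912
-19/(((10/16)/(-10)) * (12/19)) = 1444/3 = 481.33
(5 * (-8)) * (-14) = 560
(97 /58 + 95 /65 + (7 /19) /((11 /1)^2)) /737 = 5437815 /1277549702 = 0.00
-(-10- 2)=12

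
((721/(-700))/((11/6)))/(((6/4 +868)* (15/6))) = -618/2391125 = -0.00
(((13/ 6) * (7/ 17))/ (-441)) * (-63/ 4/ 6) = 13/ 2448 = 0.01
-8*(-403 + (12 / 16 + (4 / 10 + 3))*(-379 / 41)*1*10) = 258012 / 41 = 6292.98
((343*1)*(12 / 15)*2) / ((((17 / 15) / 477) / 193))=757846152 / 17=44579185.41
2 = 2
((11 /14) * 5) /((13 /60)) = 1650 /91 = 18.13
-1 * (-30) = 30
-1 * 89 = -89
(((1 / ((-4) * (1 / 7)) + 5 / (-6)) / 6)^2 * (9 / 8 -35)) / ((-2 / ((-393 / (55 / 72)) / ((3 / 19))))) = -648212759 / 63360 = -10230.63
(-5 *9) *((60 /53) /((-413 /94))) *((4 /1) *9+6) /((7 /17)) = 25887600 /21889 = 1182.68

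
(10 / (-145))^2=4 / 841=0.00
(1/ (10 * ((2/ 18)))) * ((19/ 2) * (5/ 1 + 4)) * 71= 109269/ 20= 5463.45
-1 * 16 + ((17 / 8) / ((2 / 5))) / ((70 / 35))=-427 / 32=-13.34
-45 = -45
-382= -382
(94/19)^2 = 8836/361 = 24.48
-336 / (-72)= 14 / 3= 4.67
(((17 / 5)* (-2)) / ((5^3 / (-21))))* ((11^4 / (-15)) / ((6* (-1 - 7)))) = 1742279 / 75000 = 23.23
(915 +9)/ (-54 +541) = 924/ 487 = 1.90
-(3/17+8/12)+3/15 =-164/255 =-0.64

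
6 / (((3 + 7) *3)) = 1 / 5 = 0.20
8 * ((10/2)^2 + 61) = 688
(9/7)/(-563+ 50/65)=-0.00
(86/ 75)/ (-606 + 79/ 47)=-4042/ 2130225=-0.00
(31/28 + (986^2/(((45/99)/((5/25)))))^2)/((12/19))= 60842165398210877/210000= 289724597134.34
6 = 6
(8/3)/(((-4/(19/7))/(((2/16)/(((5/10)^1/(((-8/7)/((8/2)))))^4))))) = -1216/50421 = -0.02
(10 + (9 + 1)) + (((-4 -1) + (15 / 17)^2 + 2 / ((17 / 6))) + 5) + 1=22.48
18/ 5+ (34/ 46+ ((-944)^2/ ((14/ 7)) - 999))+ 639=51199419/ 115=445212.34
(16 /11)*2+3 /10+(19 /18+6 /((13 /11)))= 60113 /6435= 9.34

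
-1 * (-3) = 3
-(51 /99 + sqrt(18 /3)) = -sqrt(6) - 17 /33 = -2.96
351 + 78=429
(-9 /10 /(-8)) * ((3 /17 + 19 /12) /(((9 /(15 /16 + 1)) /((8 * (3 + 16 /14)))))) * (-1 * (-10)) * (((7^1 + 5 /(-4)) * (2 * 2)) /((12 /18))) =7423043 /15232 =487.33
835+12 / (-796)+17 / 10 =836.68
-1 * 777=-777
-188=-188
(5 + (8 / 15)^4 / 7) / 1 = 1775971 / 354375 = 5.01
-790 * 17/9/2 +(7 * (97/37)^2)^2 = 26456421806/16867449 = 1568.49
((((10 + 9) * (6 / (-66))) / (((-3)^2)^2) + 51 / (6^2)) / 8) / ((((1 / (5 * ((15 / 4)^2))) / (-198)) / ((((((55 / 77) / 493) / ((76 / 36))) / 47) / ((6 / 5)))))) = -46621875 / 1577852416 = -0.03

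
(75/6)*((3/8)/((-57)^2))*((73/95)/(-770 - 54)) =-365/271287168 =-0.00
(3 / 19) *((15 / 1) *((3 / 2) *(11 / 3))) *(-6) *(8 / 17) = -11880 / 323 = -36.78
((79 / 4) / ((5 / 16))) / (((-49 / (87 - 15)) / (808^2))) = -14853961728 / 245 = -60628415.22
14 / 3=4.67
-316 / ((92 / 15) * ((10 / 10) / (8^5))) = -38830080 / 23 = -1688264.35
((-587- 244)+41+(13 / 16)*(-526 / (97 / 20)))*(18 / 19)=-1533195 / 1843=-831.90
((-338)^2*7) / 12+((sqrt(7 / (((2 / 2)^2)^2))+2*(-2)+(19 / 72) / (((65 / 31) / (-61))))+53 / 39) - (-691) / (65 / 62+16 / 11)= sqrt(7)+178170894559 / 2662920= 66910.74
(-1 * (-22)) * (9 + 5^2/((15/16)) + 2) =828.67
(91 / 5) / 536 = 91 / 2680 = 0.03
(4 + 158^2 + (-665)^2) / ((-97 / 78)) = -36441054 / 97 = -375680.97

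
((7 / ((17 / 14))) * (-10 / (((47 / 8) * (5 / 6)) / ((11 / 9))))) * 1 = -34496 / 2397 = -14.39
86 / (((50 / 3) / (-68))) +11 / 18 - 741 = -491071 / 450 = -1091.27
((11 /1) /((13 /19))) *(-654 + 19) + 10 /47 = -6237475 /611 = -10208.63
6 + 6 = 12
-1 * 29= -29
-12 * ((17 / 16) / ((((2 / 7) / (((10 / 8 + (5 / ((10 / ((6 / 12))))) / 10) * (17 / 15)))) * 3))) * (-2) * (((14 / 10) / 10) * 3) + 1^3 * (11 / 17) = 12717587 / 680000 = 18.70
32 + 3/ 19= 611/ 19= 32.16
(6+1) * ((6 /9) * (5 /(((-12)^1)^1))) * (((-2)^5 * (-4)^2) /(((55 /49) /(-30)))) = -878080 /33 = -26608.48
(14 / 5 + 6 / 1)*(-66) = -2904 / 5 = -580.80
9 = 9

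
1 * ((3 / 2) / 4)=3 / 8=0.38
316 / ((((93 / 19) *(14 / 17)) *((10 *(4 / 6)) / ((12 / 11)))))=153102 / 11935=12.83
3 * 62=186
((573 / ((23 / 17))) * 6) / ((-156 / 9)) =-146.60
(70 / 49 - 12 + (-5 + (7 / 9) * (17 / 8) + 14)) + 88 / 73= 47345 / 36792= 1.29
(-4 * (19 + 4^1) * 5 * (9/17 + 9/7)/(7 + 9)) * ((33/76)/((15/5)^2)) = -2.52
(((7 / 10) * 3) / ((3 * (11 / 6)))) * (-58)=-22.15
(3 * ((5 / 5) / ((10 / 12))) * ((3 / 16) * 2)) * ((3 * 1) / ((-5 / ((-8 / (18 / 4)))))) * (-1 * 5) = -36 / 5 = -7.20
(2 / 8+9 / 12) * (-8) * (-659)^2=-3474248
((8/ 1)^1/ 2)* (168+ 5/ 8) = 1349/ 2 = 674.50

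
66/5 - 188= -874/5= -174.80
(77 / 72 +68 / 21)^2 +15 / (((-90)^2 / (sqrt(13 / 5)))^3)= 13*sqrt(65) / 885735000000 +4713241 / 254016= 18.55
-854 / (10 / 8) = -3416 / 5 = -683.20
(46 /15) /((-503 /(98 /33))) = -4508 /248985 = -0.02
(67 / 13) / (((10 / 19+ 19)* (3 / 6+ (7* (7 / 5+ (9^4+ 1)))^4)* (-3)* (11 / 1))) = -1591250 / 886439021621207658711160053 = -0.00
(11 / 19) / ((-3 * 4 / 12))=-11 / 19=-0.58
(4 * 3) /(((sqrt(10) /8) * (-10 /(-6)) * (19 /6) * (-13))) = -864 * sqrt(10) /6175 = -0.44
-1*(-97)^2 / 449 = -9409 / 449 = -20.96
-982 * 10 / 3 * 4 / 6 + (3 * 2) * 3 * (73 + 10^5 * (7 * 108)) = 12247192186 / 9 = 1360799131.78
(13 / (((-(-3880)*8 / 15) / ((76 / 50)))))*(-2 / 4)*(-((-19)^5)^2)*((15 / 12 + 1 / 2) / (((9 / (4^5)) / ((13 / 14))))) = 39373707507598022 / 7275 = 5412193471834.78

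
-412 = -412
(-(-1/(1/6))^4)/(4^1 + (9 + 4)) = -1296/17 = -76.24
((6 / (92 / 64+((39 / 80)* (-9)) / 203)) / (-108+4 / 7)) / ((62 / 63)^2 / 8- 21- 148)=169198470 / 724384201399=0.00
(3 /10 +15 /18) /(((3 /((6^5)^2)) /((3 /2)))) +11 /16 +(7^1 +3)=2741134167 /80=34264177.09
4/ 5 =0.80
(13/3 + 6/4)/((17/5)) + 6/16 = 853/408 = 2.09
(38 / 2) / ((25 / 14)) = 266 / 25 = 10.64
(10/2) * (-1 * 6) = -30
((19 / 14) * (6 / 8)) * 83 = 84.48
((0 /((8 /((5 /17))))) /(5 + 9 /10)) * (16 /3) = 0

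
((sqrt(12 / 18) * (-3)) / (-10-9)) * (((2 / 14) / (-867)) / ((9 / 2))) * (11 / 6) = -11 * sqrt(6) / 3113397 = -0.00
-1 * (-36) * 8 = 288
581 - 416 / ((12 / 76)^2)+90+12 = -144029 / 9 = -16003.22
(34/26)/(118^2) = 17/181012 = 0.00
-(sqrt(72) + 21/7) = -6 *sqrt(2) - 3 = -11.49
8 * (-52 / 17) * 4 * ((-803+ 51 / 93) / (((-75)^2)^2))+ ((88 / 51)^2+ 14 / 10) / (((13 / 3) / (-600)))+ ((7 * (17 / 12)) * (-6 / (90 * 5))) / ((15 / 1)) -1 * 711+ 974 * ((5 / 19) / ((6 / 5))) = -7924451086563079 / 7181198437500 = -1103.50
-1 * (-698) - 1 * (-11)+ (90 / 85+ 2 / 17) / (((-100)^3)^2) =602650000000001 / 850000000000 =709.00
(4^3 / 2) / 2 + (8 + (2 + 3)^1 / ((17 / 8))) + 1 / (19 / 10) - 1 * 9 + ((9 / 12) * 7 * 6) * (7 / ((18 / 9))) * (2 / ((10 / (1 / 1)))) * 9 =1397487 / 6460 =216.33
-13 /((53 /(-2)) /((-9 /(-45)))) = 26 /265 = 0.10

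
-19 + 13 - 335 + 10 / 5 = -339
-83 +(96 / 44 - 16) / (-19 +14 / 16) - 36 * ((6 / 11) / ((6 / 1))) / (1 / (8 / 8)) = -12399 / 145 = -85.51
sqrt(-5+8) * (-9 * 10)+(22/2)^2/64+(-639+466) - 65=-15111/64 - 90 * sqrt(3)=-391.99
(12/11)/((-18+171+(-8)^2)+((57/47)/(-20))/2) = 22560/4486933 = 0.01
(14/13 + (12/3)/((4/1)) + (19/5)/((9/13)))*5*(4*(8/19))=141632/2223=63.71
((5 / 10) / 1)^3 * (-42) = -21 / 4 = -5.25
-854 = -854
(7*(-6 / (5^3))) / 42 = -1 / 125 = -0.01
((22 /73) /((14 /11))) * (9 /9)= 121 /511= 0.24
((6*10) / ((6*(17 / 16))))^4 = 655360000 / 83521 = 7846.65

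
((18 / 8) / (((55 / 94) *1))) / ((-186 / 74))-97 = -335987 / 3410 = -98.53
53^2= 2809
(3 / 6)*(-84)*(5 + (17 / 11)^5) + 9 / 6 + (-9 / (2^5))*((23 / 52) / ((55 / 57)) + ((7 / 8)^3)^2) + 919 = 339.96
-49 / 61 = -0.80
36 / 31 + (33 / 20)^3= 1402047 / 248000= 5.65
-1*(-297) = 297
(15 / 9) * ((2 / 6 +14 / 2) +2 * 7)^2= 20480 / 27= 758.52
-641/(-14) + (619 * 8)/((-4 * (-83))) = 70535/1162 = 60.70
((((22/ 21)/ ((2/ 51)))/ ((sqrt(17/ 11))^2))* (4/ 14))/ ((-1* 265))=-242/ 12985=-0.02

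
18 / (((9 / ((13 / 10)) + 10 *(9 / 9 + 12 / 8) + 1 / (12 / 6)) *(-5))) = -156 / 1405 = -0.11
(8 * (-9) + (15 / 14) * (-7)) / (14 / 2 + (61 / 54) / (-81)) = -347733 / 30557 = -11.38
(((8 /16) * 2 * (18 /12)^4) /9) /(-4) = -9 /64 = -0.14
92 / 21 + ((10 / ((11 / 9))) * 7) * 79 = 1046182 / 231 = 4528.93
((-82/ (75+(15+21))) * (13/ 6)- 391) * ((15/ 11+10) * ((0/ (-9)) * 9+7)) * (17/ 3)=-1944698000/ 10989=-176967.69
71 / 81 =0.88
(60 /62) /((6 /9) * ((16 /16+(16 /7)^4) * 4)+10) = 108045 /9540653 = 0.01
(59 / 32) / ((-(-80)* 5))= 59 / 12800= 0.00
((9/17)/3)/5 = 3/85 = 0.04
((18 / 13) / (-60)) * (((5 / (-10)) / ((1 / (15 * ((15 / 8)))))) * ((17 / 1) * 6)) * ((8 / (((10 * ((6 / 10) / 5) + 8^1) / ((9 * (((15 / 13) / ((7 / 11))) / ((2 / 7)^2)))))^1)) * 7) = 2504935125 / 62192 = 40277.45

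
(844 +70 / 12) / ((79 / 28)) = 71386 / 237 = 301.21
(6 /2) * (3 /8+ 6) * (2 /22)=153 /88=1.74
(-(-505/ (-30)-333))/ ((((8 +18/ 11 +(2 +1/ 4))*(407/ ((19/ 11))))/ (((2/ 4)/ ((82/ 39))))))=468559/ 17454602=0.03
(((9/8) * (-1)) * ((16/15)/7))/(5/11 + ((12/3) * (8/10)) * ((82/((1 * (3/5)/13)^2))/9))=-5346/426840575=-0.00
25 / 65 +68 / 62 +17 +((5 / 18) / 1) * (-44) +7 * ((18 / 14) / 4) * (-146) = -2337535 / 7254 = -322.24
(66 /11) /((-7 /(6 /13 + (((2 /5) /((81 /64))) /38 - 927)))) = 185370886 /233415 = 794.17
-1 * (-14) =14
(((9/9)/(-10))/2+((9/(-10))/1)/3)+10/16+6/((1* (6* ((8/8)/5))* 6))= 133/120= 1.11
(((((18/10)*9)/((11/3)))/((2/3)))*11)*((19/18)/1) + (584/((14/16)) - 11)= 102673/140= 733.38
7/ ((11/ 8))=56/ 11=5.09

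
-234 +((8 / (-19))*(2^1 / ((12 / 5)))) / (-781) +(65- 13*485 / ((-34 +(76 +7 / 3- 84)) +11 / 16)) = -603568583 / 83291307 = -7.25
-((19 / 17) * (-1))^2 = -361 / 289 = -1.25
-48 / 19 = -2.53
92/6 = 15.33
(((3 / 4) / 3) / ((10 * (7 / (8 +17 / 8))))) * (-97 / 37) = -7857 / 82880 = -0.09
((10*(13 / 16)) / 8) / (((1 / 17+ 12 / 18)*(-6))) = -1105 / 4736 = -0.23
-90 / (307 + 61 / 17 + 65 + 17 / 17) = -255 / 1067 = -0.24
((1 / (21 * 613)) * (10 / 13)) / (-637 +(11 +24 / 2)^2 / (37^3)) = -253265 / 2699793889884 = -0.00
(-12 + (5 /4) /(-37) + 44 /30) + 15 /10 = -20129 /2220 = -9.07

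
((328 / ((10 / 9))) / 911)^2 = 2178576 / 20748025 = 0.11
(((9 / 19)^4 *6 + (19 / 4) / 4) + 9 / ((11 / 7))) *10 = 827645365 / 11468248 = 72.17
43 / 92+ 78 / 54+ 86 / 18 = 5539 / 828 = 6.69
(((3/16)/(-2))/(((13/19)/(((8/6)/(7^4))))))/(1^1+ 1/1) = -19/499408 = -0.00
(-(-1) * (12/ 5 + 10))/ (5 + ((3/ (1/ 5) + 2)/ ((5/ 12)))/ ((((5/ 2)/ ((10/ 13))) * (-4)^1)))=806/ 121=6.66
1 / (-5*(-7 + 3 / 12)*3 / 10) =8 / 81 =0.10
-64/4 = -16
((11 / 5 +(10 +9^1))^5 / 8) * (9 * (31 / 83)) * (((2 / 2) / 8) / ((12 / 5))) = 38892180849 / 415000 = 93716.10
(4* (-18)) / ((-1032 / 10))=30 / 43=0.70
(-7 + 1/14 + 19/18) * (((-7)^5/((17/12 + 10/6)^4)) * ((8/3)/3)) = 49172480/50653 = 970.77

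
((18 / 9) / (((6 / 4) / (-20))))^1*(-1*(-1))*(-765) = 20400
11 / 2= 5.50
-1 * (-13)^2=-169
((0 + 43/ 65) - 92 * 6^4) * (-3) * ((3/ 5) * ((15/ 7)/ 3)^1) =69750333/ 455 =153297.44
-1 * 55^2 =-3025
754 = 754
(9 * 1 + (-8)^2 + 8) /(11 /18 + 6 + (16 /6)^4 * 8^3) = 13122 /4195375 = 0.00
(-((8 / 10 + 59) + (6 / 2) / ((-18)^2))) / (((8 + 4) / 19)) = -613643 / 6480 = -94.70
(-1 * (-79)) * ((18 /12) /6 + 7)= 2291 /4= 572.75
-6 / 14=-3 / 7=-0.43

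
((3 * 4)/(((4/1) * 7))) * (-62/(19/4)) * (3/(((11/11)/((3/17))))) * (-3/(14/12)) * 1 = 120528/15827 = 7.62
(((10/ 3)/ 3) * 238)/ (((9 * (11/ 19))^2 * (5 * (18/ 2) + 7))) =214795/ 1146717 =0.19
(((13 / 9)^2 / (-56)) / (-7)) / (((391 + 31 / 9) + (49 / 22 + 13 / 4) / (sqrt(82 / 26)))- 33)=5454688954 / 370394306707131- 448019 * sqrt(533) / 82309845934918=0.00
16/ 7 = 2.29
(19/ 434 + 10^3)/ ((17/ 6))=1302057/ 3689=352.96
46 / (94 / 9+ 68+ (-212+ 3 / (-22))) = -9108 / 26471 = -0.34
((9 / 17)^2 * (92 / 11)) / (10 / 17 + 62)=1863 / 49742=0.04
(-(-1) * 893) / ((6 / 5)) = 4465 / 6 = 744.17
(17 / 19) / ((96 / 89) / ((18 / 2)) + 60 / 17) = 77163 / 314716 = 0.25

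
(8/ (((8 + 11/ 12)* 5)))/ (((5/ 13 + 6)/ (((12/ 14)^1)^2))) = 44928/ 2175845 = 0.02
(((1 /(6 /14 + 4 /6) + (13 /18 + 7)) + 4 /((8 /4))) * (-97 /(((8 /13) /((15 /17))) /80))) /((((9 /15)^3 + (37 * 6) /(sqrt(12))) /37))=8714540625 /37844522 - 13434916796875 * sqrt(3) /340600698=-68090.08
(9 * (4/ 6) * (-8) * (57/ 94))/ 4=-342/ 47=-7.28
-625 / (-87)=625 / 87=7.18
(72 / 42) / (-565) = -12 / 3955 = -0.00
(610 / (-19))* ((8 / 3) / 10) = -488 / 57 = -8.56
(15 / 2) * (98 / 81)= 245 / 27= 9.07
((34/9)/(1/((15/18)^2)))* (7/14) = 425/324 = 1.31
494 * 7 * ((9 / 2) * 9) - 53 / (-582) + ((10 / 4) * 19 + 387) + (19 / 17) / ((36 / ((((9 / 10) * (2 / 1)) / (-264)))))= 407717096719 / 2902240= 140483.59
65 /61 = 1.07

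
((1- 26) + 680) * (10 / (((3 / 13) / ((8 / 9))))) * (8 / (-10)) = -544960 / 27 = -20183.70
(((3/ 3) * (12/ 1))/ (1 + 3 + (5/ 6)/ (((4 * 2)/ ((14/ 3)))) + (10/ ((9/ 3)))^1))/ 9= 96/ 563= 0.17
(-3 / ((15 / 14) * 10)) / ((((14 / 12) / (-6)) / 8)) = 288 / 25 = 11.52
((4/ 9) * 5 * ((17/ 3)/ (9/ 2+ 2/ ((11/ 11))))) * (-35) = -23800/ 351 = -67.81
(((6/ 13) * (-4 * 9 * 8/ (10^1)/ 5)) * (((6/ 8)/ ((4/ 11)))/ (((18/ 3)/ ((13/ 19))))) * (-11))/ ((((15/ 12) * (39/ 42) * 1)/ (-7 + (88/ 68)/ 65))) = -1411108776/ 34116875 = -41.36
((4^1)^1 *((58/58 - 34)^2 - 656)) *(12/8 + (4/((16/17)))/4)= 17753/4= 4438.25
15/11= 1.36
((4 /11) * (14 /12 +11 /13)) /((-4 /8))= -628 /429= -1.46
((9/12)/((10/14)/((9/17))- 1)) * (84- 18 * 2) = 1134/11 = 103.09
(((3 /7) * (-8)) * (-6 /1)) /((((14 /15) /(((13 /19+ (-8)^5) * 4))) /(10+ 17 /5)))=-36039853152 /931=-38710905.64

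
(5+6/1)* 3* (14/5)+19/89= 41213/445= 92.61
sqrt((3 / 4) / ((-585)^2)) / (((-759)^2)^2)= sqrt(3) / 388287102716370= 0.00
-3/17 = -0.18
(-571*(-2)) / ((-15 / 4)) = -4568 / 15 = -304.53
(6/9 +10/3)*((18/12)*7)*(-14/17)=-588/17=-34.59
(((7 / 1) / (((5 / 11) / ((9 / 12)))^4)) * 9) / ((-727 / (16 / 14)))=-10673289 / 14540000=-0.73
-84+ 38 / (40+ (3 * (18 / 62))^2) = -3253678 / 39169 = -83.07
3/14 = 0.21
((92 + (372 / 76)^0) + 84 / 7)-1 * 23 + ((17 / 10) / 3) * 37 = 102.97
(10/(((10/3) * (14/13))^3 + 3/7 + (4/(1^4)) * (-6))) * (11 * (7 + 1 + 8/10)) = 401945544/9420365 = 42.67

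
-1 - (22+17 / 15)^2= -120634 / 225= -536.15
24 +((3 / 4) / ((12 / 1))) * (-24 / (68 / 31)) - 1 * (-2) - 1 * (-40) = 8883 / 136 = 65.32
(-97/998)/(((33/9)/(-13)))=0.34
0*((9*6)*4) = 0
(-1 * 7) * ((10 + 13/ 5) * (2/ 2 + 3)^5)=-451584/ 5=-90316.80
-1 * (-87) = 87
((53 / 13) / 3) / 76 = 53 / 2964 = 0.02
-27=-27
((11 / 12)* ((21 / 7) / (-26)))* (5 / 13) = -55 / 1352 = -0.04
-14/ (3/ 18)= -84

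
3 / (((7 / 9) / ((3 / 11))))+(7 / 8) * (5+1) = 6.30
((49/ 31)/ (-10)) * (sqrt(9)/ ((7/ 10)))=-21/ 31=-0.68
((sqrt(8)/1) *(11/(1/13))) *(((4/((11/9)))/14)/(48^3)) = 13 *sqrt(2)/21504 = 0.00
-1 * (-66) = 66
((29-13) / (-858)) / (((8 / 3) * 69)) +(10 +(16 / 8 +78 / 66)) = 11824 / 897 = 13.18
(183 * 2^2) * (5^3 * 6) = 549000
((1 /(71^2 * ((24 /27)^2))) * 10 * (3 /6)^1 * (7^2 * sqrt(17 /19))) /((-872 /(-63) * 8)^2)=78764805 * sqrt(323) /298306843181056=0.00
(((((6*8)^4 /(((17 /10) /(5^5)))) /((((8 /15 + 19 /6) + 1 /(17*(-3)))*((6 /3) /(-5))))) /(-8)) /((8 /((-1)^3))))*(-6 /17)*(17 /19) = 1166400000000 /35663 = 32706166.05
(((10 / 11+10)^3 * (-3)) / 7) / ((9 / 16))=-9216000 / 9317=-989.16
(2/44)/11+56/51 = 13603/12342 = 1.10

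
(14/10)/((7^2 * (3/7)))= 1/15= 0.07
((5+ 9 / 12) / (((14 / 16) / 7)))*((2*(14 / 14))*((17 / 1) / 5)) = 312.80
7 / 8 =0.88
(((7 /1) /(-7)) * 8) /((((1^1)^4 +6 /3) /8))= -64 /3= -21.33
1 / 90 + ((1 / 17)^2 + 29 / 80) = 78461 / 208080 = 0.38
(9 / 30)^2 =0.09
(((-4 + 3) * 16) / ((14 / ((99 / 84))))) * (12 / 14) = -1.15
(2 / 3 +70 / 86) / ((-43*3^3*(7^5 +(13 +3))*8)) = -0.00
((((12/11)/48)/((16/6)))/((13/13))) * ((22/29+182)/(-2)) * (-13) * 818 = 21135075/2552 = 8281.77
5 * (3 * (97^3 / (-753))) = -4563365 / 251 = -18180.74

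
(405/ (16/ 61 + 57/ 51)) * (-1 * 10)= -2934.91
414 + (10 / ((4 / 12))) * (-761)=-22416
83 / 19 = 4.37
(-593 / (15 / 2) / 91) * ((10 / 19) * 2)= -4744 / 5187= -0.91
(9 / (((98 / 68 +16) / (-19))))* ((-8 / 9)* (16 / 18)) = 41344 / 5337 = 7.75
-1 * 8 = -8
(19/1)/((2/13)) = 247/2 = 123.50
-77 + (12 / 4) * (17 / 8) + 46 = -197 / 8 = -24.62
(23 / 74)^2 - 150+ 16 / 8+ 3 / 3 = -804443 / 5476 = -146.90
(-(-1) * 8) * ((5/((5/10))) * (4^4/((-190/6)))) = -12288/19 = -646.74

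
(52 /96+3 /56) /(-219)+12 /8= 6886 /4599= 1.50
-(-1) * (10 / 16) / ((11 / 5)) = 25 / 88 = 0.28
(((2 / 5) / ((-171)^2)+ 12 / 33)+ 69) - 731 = -1064079968 / 1608255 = -661.64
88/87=1.01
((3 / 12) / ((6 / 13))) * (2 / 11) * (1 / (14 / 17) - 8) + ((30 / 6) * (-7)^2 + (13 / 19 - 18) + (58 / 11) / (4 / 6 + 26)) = 9972407 / 43890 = 227.21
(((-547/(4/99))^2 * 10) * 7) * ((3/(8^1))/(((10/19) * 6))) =390028805397/256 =1523550021.08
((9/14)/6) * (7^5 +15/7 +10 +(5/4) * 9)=1803.26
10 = 10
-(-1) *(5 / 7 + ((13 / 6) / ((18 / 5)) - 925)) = -698305 / 756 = -923.68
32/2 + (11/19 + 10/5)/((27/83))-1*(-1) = 12788/513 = 24.93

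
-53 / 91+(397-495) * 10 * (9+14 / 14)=-891853 / 91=-9800.58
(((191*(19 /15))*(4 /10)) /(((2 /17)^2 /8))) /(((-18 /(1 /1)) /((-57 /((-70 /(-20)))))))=79707356 /1575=50607.85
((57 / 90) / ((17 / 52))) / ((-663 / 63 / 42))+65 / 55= -104107 / 15895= -6.55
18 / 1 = 18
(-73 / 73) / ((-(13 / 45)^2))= 2025 / 169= 11.98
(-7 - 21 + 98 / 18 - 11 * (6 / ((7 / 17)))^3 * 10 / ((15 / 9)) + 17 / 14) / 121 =-1260846865 / 747054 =-1687.76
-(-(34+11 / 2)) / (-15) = -79 / 30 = -2.63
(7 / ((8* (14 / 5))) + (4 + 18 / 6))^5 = 21924480357 / 1048576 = 20908.81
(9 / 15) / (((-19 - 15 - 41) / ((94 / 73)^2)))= -8836 / 666125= -0.01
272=272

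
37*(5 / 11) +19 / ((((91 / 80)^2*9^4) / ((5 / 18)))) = 90465526265 / 5378832459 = 16.82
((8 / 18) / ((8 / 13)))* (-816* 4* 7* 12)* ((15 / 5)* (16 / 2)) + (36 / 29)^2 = -3996753648 / 841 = -4752382.46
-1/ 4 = -0.25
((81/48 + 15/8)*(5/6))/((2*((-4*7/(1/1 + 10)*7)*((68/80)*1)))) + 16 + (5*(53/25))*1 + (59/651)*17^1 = 695180743/24790080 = 28.04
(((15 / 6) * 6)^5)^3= 437893890380859375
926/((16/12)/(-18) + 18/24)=100008/73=1369.97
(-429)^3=-78953589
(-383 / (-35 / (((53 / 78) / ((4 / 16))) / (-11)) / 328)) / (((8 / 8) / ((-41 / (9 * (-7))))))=-545961904 / 945945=-577.16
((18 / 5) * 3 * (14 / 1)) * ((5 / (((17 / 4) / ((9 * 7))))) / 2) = 5603.29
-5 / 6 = -0.83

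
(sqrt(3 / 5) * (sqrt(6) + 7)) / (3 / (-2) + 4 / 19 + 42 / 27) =27.51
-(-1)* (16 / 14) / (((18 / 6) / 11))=4.19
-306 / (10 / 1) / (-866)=153 / 4330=0.04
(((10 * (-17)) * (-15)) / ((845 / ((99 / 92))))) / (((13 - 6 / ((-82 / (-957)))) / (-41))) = 42436845 / 18175612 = 2.33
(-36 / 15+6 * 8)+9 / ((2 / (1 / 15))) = 459 / 10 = 45.90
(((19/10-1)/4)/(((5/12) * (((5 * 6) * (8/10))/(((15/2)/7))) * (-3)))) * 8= -9/140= -0.06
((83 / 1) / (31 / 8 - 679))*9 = -5976 / 5401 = -1.11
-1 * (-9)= 9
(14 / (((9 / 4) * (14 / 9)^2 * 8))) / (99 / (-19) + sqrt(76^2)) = 171 / 37660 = 0.00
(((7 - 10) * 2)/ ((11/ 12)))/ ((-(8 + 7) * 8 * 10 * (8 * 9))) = 1/ 13200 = 0.00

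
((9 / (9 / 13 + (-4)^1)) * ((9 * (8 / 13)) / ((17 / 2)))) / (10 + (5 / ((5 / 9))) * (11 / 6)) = -2592 / 38743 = -0.07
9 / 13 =0.69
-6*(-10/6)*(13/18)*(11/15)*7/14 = 143/54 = 2.65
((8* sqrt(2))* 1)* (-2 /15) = -16* sqrt(2) /15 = -1.51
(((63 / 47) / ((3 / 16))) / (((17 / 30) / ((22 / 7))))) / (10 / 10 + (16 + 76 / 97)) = 204864 / 91885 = 2.23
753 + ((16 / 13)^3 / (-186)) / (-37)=5692589429 / 7559877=753.00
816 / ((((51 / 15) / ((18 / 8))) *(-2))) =-270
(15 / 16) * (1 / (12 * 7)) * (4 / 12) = 5 / 1344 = 0.00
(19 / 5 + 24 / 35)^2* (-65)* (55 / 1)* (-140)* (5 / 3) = 352480700 / 21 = 16784795.24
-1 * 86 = -86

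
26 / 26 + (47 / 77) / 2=1.31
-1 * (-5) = 5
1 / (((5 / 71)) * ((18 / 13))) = 923 / 90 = 10.26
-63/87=-21/29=-0.72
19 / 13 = 1.46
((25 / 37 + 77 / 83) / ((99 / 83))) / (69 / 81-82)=-14772 / 891737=-0.02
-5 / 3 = -1.67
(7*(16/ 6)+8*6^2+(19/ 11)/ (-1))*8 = 80504/ 33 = 2439.52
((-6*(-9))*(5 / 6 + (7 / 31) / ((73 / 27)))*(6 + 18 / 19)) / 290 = 7394706 / 6234565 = 1.19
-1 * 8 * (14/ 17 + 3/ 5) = -968/ 85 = -11.39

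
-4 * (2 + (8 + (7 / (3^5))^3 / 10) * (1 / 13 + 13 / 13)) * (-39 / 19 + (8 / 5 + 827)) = -35096.48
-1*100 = -100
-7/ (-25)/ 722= 7/ 18050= 0.00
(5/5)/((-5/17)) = -17/5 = -3.40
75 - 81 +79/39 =-155/39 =-3.97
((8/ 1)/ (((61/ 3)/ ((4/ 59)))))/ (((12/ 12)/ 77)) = 7392/ 3599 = 2.05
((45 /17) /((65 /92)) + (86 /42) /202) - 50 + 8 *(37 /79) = -3147330787 /74061078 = -42.50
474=474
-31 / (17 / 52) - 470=-9602 / 17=-564.82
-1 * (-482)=482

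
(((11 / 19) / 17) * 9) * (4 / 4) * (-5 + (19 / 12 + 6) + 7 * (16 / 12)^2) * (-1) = -5951 / 1292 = -4.61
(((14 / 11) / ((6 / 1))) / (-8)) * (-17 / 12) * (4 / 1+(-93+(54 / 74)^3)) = -267061823 / 80234352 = -3.33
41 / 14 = 2.93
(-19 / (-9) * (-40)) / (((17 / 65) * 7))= -49400 / 1071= -46.13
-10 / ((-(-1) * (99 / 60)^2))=-4000 / 1089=-3.67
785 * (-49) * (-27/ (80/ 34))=3531087/ 8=441385.88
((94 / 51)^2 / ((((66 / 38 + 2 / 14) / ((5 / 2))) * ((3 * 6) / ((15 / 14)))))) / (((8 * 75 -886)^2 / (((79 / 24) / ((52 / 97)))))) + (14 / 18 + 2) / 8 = 5531857919773 / 15930824532480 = 0.35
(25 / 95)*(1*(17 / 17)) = 5 / 19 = 0.26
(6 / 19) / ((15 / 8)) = 16 / 95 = 0.17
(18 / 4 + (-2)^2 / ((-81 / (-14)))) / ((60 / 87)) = 24389 / 3240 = 7.53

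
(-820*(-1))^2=672400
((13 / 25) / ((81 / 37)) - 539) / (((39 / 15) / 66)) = -24001868 / 1755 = -13676.28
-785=-785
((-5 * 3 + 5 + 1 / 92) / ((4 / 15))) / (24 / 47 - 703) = 647895 / 12150256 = 0.05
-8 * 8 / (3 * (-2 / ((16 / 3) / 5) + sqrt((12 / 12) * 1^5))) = 512 / 21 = 24.38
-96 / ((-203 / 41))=3936 / 203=19.39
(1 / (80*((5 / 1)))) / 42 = 1 / 16800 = 0.00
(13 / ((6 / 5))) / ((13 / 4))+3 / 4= 49 / 12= 4.08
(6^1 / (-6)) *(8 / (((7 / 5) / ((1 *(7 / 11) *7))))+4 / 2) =-302 / 11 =-27.45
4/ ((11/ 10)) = 40/ 11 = 3.64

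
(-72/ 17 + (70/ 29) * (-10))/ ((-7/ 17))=13988/ 203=68.91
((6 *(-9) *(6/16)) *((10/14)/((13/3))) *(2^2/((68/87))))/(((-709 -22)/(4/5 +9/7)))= 1543293/31663996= 0.05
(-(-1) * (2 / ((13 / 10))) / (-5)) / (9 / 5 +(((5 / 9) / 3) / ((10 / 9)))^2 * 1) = -720 / 4277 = -0.17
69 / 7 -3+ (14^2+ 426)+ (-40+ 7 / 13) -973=-34908 / 91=-383.60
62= 62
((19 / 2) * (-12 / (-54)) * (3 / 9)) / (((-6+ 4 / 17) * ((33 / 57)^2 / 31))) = -3614693 / 320166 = -11.29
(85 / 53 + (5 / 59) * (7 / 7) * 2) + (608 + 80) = 2156921 / 3127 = 689.77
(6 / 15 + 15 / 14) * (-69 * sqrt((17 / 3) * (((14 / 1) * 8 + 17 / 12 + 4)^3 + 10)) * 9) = -120819 * sqrt(164545777) / 560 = -2767518.80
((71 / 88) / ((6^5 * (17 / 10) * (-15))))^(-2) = 304479606030336 / 5041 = 60400635990.94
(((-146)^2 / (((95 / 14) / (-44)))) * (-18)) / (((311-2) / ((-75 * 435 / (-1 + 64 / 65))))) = 33414236856000 / 1957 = 17074214029.64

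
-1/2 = -0.50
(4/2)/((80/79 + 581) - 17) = 79/22318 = 0.00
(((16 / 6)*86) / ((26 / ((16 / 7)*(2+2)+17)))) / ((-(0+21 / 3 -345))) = 0.68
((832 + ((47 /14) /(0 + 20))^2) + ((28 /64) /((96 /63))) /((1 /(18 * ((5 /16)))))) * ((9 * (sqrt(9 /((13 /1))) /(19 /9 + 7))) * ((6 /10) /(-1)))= -3049325316279 * sqrt(13) /26743808000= -411.10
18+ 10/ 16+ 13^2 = 1501/ 8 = 187.62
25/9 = 2.78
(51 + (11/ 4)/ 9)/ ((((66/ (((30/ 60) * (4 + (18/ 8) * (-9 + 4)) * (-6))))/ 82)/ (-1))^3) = -3104648654843/ 3066624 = -1012399.52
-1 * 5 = -5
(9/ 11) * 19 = 171/ 11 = 15.55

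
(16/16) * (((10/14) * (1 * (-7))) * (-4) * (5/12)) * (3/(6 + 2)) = 25/8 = 3.12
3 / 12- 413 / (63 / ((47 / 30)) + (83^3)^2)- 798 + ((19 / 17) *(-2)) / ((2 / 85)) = -54872691451959687 / 61464790200932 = -892.75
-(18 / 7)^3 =-5832 / 343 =-17.00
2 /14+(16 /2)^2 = 64.14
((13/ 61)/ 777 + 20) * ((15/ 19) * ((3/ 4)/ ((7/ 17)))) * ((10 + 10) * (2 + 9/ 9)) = 3625920225/ 2101267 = 1725.59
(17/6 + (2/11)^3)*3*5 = 113375/2662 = 42.59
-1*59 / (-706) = 59 / 706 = 0.08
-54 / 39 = -18 / 13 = -1.38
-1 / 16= -0.06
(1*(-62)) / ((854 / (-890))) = 27590 / 427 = 64.61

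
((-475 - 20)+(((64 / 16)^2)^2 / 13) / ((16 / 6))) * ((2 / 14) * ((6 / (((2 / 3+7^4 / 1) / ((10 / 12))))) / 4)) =-19017 / 524524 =-0.04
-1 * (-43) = 43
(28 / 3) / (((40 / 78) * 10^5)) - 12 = -5999909 / 500000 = -12.00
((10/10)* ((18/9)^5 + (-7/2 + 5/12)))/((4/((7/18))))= 2429/864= 2.81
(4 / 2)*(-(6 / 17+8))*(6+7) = -3692 / 17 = -217.18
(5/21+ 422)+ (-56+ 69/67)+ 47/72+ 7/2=12542135/33768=371.42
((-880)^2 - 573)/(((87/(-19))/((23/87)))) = -338162399/7569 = -44677.29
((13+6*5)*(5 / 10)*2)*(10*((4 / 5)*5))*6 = 10320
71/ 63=1.13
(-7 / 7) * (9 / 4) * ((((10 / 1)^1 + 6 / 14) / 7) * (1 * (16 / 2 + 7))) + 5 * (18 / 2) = -1035 / 196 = -5.28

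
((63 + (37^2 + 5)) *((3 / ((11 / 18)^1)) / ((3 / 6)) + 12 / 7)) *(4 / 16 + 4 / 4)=1595070 / 77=20715.19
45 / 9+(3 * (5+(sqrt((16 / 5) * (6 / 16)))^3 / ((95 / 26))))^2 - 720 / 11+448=646.09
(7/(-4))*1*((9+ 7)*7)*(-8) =1568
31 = 31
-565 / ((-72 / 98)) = 27685 / 36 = 769.03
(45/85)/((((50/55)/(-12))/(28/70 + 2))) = -16.77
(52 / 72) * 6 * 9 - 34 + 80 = 85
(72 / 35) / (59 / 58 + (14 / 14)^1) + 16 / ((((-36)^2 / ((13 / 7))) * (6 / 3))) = 10859 / 10530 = 1.03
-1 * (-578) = 578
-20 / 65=-4 / 13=-0.31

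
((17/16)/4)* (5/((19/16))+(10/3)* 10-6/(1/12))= -8347/912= -9.15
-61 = -61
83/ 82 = 1.01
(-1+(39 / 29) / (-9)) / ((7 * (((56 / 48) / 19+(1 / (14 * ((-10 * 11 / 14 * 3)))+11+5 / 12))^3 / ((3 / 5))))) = -39438701280000 / 604854975073040419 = -0.00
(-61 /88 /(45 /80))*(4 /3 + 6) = -244 /27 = -9.04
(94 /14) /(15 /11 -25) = -517 /1820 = -0.28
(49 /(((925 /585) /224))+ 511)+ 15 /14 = 19304953 /2590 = 7453.65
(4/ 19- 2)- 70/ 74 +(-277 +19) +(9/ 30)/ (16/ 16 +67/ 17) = -51311209/ 196840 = -260.67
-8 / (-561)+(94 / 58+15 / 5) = 75406 / 16269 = 4.63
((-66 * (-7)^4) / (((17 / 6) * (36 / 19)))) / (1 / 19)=-9534371 / 17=-560845.35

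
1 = 1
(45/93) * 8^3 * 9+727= 91657/31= 2956.68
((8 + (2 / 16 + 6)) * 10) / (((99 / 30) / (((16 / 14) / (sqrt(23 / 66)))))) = 11300 * sqrt(1518) / 5313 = 82.87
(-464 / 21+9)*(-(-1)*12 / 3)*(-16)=17600 / 21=838.10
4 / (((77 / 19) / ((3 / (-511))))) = -228 / 39347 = -0.01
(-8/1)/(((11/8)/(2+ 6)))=-512/11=-46.55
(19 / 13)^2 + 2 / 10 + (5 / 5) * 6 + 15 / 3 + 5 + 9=23099 / 845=27.34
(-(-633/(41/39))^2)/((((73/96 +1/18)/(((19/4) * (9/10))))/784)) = -2941381170576576/1975175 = -1489174969.60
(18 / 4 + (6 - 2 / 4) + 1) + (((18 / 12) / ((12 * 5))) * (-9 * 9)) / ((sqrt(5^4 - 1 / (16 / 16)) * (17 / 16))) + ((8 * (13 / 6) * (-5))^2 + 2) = 67717 / 9 - 27 * sqrt(39) / 2210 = 7524.03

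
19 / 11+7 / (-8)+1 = 163 / 88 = 1.85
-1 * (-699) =699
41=41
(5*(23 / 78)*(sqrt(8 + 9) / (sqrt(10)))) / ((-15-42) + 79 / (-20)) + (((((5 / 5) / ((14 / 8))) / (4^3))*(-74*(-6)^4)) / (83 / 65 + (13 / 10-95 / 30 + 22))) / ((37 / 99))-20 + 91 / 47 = -34360059 / 274715-5*sqrt(170) / 2067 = -125.11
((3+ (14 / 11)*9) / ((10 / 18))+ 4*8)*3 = 9573 / 55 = 174.05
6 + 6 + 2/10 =61/5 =12.20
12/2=6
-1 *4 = -4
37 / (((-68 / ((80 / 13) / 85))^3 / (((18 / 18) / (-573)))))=2368 / 30386327000289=0.00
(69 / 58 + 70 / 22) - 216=-135019 / 638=-211.63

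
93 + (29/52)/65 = 314369/3380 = 93.01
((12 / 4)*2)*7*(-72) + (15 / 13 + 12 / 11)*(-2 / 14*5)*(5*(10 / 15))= -3032374 / 1001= -3029.34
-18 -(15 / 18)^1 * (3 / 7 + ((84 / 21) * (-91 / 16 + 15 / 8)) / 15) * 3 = -2777 / 168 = -16.53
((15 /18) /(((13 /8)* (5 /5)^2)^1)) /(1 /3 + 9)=5 /91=0.05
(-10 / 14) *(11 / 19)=-55 / 133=-0.41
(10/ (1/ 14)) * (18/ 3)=840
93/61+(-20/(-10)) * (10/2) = 11.52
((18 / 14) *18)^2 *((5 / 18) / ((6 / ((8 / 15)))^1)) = 648 / 49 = 13.22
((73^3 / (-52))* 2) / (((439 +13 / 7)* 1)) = -2723119 / 80236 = -33.94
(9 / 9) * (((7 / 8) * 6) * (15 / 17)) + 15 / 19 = 7005 / 1292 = 5.42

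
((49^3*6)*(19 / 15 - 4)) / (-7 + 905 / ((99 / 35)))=-68219613 / 11065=-6165.35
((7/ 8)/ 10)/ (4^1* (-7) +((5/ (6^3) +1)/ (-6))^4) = -1234235584512/ 394943459827435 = -0.00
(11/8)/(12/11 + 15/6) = 121/316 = 0.38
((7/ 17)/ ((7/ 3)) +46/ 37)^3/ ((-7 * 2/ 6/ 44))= -94000098324/ 1742007323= -53.96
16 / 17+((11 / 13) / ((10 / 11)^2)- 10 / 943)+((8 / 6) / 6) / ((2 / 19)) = 4.07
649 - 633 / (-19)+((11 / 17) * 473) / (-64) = 14005975 / 20672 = 677.53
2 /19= 0.11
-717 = -717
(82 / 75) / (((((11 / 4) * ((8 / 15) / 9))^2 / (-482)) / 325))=-780351975 / 121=-6449189.88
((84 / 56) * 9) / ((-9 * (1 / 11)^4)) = -43923 / 2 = -21961.50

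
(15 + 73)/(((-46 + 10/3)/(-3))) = 99/16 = 6.19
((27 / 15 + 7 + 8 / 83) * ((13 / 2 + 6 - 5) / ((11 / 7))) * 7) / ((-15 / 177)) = -16010358 / 4565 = -3507.20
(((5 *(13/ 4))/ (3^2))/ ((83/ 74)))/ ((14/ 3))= 2405/ 6972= 0.34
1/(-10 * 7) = -1/70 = -0.01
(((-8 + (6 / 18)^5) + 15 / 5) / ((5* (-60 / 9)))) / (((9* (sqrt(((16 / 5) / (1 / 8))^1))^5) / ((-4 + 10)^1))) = 607* sqrt(10) / 63700992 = 0.00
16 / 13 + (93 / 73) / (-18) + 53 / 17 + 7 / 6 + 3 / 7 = 663230 / 112931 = 5.87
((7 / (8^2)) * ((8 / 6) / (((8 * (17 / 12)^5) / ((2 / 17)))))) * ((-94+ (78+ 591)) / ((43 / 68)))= 20865600 / 61053851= 0.34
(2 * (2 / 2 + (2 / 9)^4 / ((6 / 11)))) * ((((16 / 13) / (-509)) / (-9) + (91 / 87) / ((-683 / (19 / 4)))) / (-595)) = 38442652153 / 1625218203846510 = 0.00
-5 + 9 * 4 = 31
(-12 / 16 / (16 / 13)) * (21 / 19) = -819 / 1216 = -0.67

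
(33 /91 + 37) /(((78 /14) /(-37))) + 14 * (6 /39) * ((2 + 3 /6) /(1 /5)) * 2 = -98500 /507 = -194.28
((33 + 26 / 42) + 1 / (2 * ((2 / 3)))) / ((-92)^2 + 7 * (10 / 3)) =2887 / 712936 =0.00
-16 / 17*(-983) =15728 / 17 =925.18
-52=-52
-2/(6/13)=-13/3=-4.33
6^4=1296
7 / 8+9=79 / 8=9.88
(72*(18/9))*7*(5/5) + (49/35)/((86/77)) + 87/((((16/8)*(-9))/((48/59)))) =1005.32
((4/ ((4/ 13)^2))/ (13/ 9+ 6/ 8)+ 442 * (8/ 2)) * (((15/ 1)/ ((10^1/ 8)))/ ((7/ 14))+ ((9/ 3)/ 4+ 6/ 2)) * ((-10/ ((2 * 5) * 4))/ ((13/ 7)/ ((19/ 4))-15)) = 2084432259/ 2455952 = 848.73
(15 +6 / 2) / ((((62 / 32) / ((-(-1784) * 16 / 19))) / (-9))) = -125612.98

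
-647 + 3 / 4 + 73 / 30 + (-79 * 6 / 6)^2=335831 / 60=5597.18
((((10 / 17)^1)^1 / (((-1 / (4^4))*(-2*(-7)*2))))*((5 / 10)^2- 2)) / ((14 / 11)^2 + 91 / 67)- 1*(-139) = 58347029 / 410431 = 142.16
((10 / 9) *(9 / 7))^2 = 100 / 49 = 2.04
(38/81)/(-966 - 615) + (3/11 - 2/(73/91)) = -228363277/102832983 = -2.22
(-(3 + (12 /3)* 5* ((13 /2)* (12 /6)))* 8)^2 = 4426816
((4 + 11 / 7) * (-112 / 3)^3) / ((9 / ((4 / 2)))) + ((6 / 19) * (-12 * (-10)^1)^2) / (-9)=-99925376 / 1539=-64928.77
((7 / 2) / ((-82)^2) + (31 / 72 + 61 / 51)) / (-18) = -0.09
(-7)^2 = 49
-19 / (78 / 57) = -361 / 26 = -13.88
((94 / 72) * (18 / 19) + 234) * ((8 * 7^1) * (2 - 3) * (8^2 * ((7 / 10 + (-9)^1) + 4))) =3625282.02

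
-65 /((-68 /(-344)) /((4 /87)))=-22360 /1479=-15.12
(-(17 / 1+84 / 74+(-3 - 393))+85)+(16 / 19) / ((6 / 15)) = 326874 / 703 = 464.97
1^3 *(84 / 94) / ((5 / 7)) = 294 / 235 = 1.25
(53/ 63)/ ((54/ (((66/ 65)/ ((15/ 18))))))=1166/ 61425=0.02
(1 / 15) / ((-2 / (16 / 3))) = -8 / 45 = -0.18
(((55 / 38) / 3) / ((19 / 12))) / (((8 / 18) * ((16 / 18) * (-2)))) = -4455 / 11552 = -0.39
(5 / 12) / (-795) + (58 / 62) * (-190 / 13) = -10513483 / 768924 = -13.67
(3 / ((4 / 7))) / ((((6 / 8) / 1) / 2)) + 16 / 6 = 50 / 3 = 16.67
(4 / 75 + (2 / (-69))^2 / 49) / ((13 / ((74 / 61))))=0.00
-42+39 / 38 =-1557 / 38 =-40.97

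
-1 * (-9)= 9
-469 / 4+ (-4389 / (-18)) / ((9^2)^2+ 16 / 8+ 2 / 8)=-36926267 / 315036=-117.21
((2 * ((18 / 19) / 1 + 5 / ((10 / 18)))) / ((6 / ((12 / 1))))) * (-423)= -319788 / 19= -16830.95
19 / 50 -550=-27481 / 50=-549.62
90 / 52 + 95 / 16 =1595 / 208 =7.67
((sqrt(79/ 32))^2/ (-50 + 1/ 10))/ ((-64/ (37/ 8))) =14615/ 4087808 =0.00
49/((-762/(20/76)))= -245/14478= -0.02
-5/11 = -0.45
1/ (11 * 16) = 1/ 176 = 0.01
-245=-245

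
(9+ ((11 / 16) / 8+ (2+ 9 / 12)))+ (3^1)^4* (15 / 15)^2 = 11883 / 128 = 92.84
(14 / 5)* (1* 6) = 84 / 5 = 16.80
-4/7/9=-4/63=-0.06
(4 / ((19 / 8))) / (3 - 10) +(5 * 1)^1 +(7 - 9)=367 / 133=2.76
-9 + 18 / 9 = -7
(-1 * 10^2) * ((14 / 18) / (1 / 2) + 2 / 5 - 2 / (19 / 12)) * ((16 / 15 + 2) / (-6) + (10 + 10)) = -2076736 / 1539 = -1349.41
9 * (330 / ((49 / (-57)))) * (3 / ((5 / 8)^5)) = -3328376832 / 30625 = -108681.69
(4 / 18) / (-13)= -2 / 117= -0.02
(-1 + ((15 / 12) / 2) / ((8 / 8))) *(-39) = 117 / 8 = 14.62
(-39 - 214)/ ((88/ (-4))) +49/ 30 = 197/ 15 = 13.13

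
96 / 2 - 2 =46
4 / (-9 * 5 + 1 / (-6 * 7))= -168 / 1891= -0.09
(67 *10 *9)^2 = 36360900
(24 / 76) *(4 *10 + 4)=264 / 19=13.89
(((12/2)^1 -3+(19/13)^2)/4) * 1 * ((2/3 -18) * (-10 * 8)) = 69440/39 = 1780.51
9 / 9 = 1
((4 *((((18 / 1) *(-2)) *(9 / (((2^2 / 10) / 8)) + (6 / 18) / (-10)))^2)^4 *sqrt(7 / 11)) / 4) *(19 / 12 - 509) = -1256533274121091589952236000000000.00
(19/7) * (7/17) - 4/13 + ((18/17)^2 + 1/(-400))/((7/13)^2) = 7015083/1502800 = 4.67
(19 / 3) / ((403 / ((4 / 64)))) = 0.00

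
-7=-7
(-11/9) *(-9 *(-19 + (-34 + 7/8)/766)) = -209.48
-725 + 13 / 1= -712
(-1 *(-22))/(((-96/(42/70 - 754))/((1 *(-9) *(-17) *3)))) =6339861/80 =79248.26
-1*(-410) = 410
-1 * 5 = -5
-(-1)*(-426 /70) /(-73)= 213 /2555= 0.08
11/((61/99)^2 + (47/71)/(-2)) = 15309162/67735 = 226.02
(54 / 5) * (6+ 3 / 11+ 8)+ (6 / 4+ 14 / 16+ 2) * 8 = 10403 / 55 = 189.15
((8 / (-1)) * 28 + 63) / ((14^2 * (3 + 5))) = -23 / 224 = -0.10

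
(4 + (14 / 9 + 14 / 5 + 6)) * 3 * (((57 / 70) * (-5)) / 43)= -6137 / 1505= -4.08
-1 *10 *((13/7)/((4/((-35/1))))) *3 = 975/2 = 487.50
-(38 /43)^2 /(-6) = 0.13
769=769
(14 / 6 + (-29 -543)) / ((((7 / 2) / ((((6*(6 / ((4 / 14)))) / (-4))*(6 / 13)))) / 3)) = 92286 / 13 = 7098.92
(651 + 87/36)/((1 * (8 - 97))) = -7841/1068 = -7.34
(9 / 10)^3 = 729 / 1000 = 0.73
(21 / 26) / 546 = 1 / 676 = 0.00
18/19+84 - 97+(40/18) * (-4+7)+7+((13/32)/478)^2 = 1.61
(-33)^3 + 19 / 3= -107792 / 3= -35930.67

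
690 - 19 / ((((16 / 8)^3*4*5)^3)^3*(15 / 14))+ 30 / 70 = 2490909232988159999999069 / 3607772528640000000000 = 690.43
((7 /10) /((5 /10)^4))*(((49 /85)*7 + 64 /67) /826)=113684 /1680025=0.07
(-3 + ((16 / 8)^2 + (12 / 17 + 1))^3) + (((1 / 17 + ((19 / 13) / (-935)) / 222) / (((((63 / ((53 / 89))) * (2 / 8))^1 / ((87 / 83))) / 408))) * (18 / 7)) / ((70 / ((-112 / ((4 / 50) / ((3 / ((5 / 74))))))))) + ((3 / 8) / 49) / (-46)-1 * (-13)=-1975.90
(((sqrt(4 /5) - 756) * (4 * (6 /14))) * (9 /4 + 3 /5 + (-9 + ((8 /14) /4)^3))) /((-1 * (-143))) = 13662756 /245245 - 253014 * sqrt(5) /8583575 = 55.64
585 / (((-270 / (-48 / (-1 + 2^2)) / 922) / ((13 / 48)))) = 77909 / 9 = 8656.56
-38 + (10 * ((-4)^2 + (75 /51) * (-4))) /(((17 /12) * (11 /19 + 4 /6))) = 396758 /20519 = 19.34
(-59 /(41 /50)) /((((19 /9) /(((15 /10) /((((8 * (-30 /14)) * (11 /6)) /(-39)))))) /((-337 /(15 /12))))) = 146557593 /8569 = 17103.23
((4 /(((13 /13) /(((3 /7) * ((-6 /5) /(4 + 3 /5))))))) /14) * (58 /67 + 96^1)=-233640 /75509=-3.09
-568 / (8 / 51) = -3621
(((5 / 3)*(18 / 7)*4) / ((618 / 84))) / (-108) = -20 / 927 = -0.02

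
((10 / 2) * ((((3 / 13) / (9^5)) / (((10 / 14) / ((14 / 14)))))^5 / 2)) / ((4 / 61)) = 1025227 / 5484578138766893482351276995000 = 0.00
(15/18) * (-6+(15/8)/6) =-455/96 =-4.74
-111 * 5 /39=-14.23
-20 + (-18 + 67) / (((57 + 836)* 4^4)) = -4572111 / 228608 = -20.00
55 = 55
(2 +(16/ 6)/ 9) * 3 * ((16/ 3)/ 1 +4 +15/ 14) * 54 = 27094/ 7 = 3870.57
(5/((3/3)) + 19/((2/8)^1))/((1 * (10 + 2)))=27/4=6.75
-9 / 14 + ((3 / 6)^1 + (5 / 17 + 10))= 1208 / 119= 10.15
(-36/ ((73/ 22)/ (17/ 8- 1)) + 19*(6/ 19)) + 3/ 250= -113031/ 18250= -6.19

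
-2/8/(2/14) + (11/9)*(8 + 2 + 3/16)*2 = 1667/72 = 23.15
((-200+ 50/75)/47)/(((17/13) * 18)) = -3887/21573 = -0.18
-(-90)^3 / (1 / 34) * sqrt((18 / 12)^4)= 55768500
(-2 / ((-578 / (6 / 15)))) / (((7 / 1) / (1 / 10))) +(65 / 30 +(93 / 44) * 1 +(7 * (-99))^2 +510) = 3209527583107 / 6675900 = 480763.28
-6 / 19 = -0.32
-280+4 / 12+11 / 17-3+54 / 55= -788311 / 2805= -281.04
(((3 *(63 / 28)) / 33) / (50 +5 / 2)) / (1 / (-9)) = -27 / 770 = -0.04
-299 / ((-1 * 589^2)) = 299 / 346921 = 0.00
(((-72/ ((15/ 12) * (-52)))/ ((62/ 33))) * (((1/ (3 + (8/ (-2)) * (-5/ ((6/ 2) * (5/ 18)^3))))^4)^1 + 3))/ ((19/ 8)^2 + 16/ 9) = 96288643697155666944/ 403852554102584588495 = 0.24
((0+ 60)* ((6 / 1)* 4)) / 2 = 720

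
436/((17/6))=2616/17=153.88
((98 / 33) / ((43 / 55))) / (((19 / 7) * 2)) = 1715 / 2451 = 0.70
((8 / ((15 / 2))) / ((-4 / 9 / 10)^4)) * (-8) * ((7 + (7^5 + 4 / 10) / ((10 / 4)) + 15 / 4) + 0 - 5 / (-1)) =-14737558770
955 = 955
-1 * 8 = -8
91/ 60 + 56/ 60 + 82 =1689/ 20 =84.45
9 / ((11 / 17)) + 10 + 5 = 318 / 11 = 28.91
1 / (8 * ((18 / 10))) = 5 / 72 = 0.07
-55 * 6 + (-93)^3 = -804687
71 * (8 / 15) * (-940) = -106784 / 3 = -35594.67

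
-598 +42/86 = -25693/43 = -597.51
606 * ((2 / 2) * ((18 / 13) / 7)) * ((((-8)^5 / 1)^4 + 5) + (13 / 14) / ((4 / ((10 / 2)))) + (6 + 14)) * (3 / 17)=40630372802658650629377 / 1666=24387978873144448156.89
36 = 36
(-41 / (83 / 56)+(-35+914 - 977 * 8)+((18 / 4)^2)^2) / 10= -8704509 / 13280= -655.46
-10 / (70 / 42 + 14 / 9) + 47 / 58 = -133 / 58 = -2.29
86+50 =136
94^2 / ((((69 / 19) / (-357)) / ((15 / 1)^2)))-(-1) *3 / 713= -139347917097 / 713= -195438873.91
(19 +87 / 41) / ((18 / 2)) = 866 / 369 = 2.35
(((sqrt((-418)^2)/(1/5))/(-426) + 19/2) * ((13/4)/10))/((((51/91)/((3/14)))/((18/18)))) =330733/579360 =0.57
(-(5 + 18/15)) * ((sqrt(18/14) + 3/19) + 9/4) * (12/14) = -17019/1330 - 558 * sqrt(7)/245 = -18.82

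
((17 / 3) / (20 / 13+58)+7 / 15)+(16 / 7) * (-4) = -697379 / 81270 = -8.58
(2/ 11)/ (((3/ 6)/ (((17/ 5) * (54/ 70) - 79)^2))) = 714599824/ 336875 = 2121.26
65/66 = 0.98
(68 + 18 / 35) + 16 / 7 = 354 / 5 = 70.80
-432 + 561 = 129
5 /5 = 1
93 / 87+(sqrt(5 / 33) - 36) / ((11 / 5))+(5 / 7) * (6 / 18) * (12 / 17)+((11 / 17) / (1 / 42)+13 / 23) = 5 * sqrt(165) / 363+11014268 / 873103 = 12.79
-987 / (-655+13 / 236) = 33276 / 22081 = 1.51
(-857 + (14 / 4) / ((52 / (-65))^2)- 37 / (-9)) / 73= -244057 / 21024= -11.61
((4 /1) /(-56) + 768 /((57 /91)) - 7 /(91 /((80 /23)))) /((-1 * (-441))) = 97490095 /35074494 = 2.78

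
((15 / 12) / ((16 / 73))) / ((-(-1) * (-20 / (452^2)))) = -932137 / 16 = -58258.56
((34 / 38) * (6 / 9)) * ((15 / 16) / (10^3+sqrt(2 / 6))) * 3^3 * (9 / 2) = 7745625 / 113999962 - 20655 * sqrt(3) / 911999696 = 0.07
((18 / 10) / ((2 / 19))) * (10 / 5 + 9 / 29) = 11457 / 290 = 39.51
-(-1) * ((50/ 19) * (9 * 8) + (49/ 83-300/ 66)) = 3218191/ 17347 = 185.52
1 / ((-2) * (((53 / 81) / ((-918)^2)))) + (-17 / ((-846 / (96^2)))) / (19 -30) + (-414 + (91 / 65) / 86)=-7592587982193 / 11782430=-644399.16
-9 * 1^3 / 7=-9 / 7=-1.29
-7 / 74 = -0.09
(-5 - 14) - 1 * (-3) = -16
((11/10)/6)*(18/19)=33/190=0.17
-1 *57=-57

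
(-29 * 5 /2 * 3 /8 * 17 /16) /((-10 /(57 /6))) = 28101 /1024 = 27.44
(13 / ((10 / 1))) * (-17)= -22.10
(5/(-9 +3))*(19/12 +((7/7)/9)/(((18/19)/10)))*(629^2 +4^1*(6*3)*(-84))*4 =-1739532745/486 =-3579285.48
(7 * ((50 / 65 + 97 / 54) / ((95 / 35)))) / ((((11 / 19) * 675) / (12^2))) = 705992 / 289575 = 2.44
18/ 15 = 6/ 5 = 1.20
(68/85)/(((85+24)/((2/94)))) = 4/25615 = 0.00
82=82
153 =153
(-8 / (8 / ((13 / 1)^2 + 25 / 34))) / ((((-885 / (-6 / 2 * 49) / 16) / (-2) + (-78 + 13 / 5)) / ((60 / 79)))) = 452446400 / 265292191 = 1.71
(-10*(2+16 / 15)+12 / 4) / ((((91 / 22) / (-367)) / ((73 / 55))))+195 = 4713481 / 1365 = 3453.10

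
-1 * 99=-99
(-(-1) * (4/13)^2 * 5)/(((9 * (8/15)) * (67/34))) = 1700/33969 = 0.05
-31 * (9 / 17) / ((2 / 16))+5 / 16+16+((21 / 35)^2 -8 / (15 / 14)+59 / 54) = -22214809 / 183600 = -121.00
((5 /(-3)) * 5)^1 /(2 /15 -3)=125 /43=2.91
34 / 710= 0.05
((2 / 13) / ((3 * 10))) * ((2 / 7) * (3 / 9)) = 2 / 4095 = 0.00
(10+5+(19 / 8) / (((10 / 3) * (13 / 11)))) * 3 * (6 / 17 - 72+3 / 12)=-47269251 / 14144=-3342.00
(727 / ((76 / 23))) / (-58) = -3.79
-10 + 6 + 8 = 4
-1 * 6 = -6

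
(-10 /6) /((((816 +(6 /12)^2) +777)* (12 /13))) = -65 /57357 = -0.00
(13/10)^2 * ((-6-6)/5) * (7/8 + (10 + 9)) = -80613/1000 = -80.61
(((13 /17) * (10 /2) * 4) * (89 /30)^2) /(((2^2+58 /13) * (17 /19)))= 25434331 /1430550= 17.78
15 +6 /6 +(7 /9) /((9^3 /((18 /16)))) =93319 /5832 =16.00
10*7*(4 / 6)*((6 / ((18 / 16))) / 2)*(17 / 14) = 1360 / 9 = 151.11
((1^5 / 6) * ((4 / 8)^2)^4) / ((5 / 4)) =1 / 1920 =0.00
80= 80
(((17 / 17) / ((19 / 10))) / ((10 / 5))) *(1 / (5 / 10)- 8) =-30 / 19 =-1.58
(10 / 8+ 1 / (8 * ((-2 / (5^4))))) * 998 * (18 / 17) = -2717055 / 68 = -39956.69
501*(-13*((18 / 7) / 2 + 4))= -240981 / 7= -34425.86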